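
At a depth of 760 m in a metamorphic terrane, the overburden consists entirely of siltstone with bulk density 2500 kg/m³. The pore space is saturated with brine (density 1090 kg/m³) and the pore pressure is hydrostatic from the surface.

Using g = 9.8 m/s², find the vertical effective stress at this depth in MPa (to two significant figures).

Overburden (lithostatic) stress σ_v:
siltstone: 2500 kg/m³ × 9.8 m/s² × 760 m = 1.862×10^7 Pa = 18.62 MPa
Pore pressure P_p = 1090 kg/m³ × 9.8 m/s² × 760 m = 8.118×10^6 Pa = 8.118 MPa
Effective stress σ' = σ_v − P_p = 18.62 − 8.118 = 10.502 MPa

11 MPa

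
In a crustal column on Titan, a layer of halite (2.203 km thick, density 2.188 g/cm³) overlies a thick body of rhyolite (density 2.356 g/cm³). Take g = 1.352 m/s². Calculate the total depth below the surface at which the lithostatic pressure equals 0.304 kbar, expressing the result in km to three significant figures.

Pressure at base of upper layers: 2188×1.352×2203 = 6.517×10^6 Pa = 0.06517 kbar
Remaining pressure to be supplied by rhyolite: 3.040×10^7 − 6.517×10^6 = 2.388×10^7 Pa
Additional depth in rhyolite = 2.388×10^7 Pa / (2356 kg/m³ × 1.352 m/s²) = 7497.9 m
Total depth = 2203 m + 7497.9 m = 9700.9 m
= 9.7009 km

9.70 km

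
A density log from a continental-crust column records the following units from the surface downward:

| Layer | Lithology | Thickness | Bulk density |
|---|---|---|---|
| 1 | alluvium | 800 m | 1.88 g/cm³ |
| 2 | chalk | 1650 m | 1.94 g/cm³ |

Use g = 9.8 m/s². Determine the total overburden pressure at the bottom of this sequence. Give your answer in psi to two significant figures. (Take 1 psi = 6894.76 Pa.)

6700 psi

alluvium: 1880 kg/m³ × 9.8 m/s² × 800 m = 1.474×10^7 Pa = 2138 psi
chalk: 1940 kg/m³ × 9.8 m/s² × 1650 m = 3.137×10^7 Pa = 4550 psi
Total = 2138 + 4550 = 6687.5 psi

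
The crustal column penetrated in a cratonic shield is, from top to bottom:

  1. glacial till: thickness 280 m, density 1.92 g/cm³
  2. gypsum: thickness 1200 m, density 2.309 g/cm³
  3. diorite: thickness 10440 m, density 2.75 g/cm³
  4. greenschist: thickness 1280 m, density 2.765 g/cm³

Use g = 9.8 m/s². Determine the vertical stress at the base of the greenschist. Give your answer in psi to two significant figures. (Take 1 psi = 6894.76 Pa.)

glacial till: 1920 kg/m³ × 9.8 m/s² × 280 m = 5.268×10^6 Pa = 764.1 psi
gypsum: 2309 kg/m³ × 9.8 m/s² × 1200 m = 2.715×10^7 Pa = 3938 psi
diorite: 2750 kg/m³ × 9.8 m/s² × 10440 m = 2.814×10^8 Pa = 40808 psi
greenschist: 2765 kg/m³ × 9.8 m/s² × 1280 m = 3.468×10^7 Pa = 5031 psi
Total = 764.1 + 3938 + 40808 + 5031 = 50541 psi

51000 psi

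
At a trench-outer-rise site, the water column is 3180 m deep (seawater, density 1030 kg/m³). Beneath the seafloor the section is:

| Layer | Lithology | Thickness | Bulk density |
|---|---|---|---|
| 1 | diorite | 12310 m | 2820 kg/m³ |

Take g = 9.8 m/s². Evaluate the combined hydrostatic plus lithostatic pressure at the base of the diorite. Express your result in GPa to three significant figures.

0.372 GPa

seawater: 1030 kg/m³ × 9.8 m/s² × 3180 m = 3.210×10^7 Pa = 0.03210 GPa
diorite: 2820 kg/m³ × 9.8 m/s² × 12310 m = 3.402×10^8 Pa = 0.3402 GPa
Total = 0.03210 + 0.3402 = 0.37230 GPa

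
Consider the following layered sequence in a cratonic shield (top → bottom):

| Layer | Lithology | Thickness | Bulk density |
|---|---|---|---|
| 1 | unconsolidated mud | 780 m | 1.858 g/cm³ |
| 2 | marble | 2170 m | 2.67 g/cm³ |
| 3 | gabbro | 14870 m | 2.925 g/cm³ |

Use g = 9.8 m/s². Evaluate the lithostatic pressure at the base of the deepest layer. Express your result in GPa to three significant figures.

unconsolidated mud: 1858 kg/m³ × 9.8 m/s² × 780 m = 1.420×10^7 Pa = 0.01420 GPa
marble: 2670 kg/m³ × 9.8 m/s² × 2170 m = 5.678×10^7 Pa = 0.05678 GPa
gabbro: 2925 kg/m³ × 9.8 m/s² × 14870 m = 4.262×10^8 Pa = 0.4262 GPa
Total = 0.01420 + 0.05678 + 0.4262 = 0.49723 GPa

0.497 GPa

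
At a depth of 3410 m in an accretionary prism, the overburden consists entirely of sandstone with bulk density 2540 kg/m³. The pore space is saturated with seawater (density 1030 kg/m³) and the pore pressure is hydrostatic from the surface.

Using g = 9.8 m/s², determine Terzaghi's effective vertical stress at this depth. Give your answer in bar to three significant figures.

505 bar

Overburden (lithostatic) stress σ_v:
sandstone: 2540 kg/m³ × 9.8 m/s² × 3410 m = 8.488×10^7 Pa = 84.88 MPa
Pore pressure P_p = 1030 kg/m³ × 9.8 m/s² × 3410 m = 3.442×10^7 Pa = 34.42 MPa
Effective stress σ' = σ_v − P_p = 84.88 − 34.42 = 50.461 MPa = 504.61 bar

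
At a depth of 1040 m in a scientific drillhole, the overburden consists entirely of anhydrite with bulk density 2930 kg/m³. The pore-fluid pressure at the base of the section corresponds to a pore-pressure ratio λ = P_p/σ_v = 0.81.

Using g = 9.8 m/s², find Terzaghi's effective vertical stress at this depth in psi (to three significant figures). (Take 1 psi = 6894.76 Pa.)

823 psi

Overburden (lithostatic) stress σ_v:
anhydrite: 2930 kg/m³ × 9.8 m/s² × 1040 m = 2.986×10^7 Pa = 29.86 MPa
Pore pressure P_p = λ·σ_v = 0.81 × 29.86 MPa = 24.19 MPa
Effective stress σ' = σ_v − P_p = 29.86 − 24.19 = 5.6739 MPa = 822.93 psi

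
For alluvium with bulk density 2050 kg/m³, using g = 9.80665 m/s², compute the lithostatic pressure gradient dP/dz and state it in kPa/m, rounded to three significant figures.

20.1 kPa/m

dP/dz = ρg = 2050 kg/m³ × 9.80665 m/s² = 20104 Pa/m
= 20104 Pa/m × (1 kPa/m / 1000.0 Pa/m) = 20.104 kPa/m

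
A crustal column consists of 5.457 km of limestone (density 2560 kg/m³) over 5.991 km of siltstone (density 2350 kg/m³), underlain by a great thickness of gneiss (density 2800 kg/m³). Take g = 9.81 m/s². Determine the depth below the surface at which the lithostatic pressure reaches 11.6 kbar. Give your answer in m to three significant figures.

Pressure at base of upper layers: 2560×9.81×5457 + 2350×9.81×5991 = 2.752×10^8 Pa = 2.752 kbar
Remaining pressure to be supplied by gneiss: 1.160×10^9 − 2.752×10^8 = 8.848×10^8 Pa
Additional depth in gneiss = 8.848×10^8 Pa / (2800 kg/m³ × 9.81 m/s²) = 32214 m
Total depth = 11448 m + 32214 m = 43662 m

43700 m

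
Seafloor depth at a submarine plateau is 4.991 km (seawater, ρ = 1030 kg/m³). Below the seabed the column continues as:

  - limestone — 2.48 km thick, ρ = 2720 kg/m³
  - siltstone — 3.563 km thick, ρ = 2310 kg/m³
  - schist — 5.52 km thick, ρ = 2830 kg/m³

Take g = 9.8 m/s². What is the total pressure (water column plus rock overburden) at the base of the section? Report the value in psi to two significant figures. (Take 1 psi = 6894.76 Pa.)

seawater: 1030 kg/m³ × 9.8 m/s² × 4991 m = 5.038×10^7 Pa = 7307 psi
limestone: 2720 kg/m³ × 9.8 m/s² × 2480 m = 6.611×10^7 Pa = 9588 psi
siltstone: 2310 kg/m³ × 9.8 m/s² × 3563 m = 8.066×10^7 Pa = 11699 psi
schist: 2830 kg/m³ × 9.8 m/s² × 5520 m = 1.531×10^8 Pa = 22204 psi
Total = 7307 + 9588 + 11699 + 22204 = 50798 psi

51000 psi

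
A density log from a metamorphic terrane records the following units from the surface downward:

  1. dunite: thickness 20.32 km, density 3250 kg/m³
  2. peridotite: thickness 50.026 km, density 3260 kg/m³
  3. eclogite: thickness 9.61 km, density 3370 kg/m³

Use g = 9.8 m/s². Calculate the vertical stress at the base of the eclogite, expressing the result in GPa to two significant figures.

2.6 GPa

dunite: 3250 kg/m³ × 9.8 m/s² × 20320 m = 6.472×10^8 Pa = 0.6472 GPa
peridotite: 3260 kg/m³ × 9.8 m/s² × 50026 m = 1.598×10^9 Pa = 1.598 GPa
eclogite: 3370 kg/m³ × 9.8 m/s² × 9610 m = 3.174×10^8 Pa = 0.3174 GPa
Total = 0.6472 + 1.598 + 0.3174 = 2.5628 GPa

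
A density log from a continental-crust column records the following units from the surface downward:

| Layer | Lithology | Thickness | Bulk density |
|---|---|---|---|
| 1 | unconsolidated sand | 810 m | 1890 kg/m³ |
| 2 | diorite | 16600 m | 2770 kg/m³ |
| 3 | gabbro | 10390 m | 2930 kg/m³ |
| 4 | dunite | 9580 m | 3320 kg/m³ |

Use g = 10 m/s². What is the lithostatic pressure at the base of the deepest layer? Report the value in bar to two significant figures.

unconsolidated sand: 1890 kg/m³ × 10 m/s² × 810 m = 1.531×10^7 Pa = 153.1 bar
diorite: 2770 kg/m³ × 10 m/s² × 16600 m = 4.598×10^8 Pa = 4598 bar
gabbro: 2930 kg/m³ × 10 m/s² × 10390 m = 3.044×10^8 Pa = 3044 bar
dunite: 3320 kg/m³ × 10 m/s² × 9580 m = 3.181×10^8 Pa = 3181 bar
Total = 153.1 + 4598 + 3044 + 3181 = 10976 bar

11000 bar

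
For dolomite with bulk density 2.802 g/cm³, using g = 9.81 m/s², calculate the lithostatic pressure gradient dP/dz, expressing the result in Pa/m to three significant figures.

27500 Pa/m

dP/dz = ρg = 2802 kg/m³ × 9.81 m/s² = 27488 Pa/m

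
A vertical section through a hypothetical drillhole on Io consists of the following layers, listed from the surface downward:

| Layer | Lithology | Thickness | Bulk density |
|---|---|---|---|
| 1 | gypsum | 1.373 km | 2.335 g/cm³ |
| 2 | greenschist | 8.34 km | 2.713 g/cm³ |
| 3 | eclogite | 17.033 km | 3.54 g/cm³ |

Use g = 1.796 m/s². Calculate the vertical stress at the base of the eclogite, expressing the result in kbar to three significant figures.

gypsum: 2335 kg/m³ × 1.796 m/s² × 1373 m = 5.758×10^6 Pa = 0.05758 kbar
greenschist: 2713 kg/m³ × 1.796 m/s² × 8340 m = 4.064×10^7 Pa = 0.4064 kbar
eclogite: 3540 kg/m³ × 1.796 m/s² × 17033 m = 1.083×10^8 Pa = 1.083 kbar
Total = 0.05758 + 0.4064 + 1.083 = 1.5469 kbar

1.55 kbar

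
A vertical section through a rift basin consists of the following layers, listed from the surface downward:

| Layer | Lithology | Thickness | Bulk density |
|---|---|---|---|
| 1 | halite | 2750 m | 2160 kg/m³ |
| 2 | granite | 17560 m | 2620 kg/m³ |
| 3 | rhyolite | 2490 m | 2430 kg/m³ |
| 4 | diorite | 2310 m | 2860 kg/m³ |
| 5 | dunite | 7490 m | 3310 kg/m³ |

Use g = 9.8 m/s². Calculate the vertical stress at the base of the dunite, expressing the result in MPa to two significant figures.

halite: 2160 kg/m³ × 9.8 m/s² × 2750 m = 5.821×10^7 Pa = 58.21 MPa
granite: 2620 kg/m³ × 9.8 m/s² × 17560 m = 4.509×10^8 Pa = 450.9 MPa
rhyolite: 2430 kg/m³ × 9.8 m/s² × 2490 m = 5.930×10^7 Pa = 59.30 MPa
diorite: 2860 kg/m³ × 9.8 m/s² × 2310 m = 6.474×10^7 Pa = 64.74 MPa
dunite: 3310 kg/m³ × 9.8 m/s² × 7490 m = 2.430×10^8 Pa = 243.0 MPa
Total = 58.21 + 450.9 + 59.30 + 64.74 + 243.0 = 876.08 MPa

880 MPa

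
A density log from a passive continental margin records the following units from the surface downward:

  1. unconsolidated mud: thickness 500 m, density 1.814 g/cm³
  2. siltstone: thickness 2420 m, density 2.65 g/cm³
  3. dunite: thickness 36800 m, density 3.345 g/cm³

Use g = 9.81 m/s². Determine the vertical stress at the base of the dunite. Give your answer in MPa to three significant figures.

unconsolidated mud: 1814 kg/m³ × 9.81 m/s² × 500 m = 8.898×10^6 Pa = 8.898 MPa
siltstone: 2650 kg/m³ × 9.81 m/s² × 2420 m = 6.291×10^7 Pa = 62.91 MPa
dunite: 3345 kg/m³ × 9.81 m/s² × 36800 m = 1.208×10^9 Pa = 1208 MPa
Total = 8.898 + 62.91 + 1208 = 1279.4 MPa

1280 MPa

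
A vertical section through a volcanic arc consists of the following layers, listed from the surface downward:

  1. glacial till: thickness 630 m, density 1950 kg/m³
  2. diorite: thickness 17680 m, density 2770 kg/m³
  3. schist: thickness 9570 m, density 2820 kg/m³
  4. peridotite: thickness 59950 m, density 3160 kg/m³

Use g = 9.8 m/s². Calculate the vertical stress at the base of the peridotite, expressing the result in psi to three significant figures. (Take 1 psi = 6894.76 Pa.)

glacial till: 1950 kg/m³ × 9.8 m/s² × 630 m = 1.204×10^7 Pa = 1746 psi
diorite: 2770 kg/m³ × 9.8 m/s² × 17680 m = 4.799×10^8 Pa = 69610 psi
schist: 2820 kg/m³ × 9.8 m/s² × 9570 m = 2.645×10^8 Pa = 38359 psi
peridotite: 3160 kg/m³ × 9.8 m/s² × 59950 m = 1.857×10^9 Pa = 2.693×10^5 psi
Total = 1746 + 69610 + 38359 + 2.693×10^5 = 3.7898×10^5 psi

379000 psi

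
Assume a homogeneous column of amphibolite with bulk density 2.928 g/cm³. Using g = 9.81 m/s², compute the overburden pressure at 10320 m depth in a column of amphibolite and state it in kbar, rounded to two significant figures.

amphibolite: 2928 kg/m³ × 9.81 m/s² × 10320 m = 2.964×10^8 Pa = 2.964 kbar

3.0 kbar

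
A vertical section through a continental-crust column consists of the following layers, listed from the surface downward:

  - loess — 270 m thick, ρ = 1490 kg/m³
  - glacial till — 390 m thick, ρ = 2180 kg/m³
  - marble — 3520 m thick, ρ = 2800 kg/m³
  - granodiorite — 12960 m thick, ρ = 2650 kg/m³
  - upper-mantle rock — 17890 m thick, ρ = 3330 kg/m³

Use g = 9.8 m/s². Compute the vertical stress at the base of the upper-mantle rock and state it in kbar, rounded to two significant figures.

10 kbar

loess: 1490 kg/m³ × 9.8 m/s² × 270 m = 3.943×10^6 Pa = 0.03943 kbar
glacial till: 2180 kg/m³ × 9.8 m/s² × 390 m = 8.332×10^6 Pa = 0.08332 kbar
marble: 2800 kg/m³ × 9.8 m/s² × 3520 m = 9.659×10^7 Pa = 0.9659 kbar
granodiorite: 2650 kg/m³ × 9.8 m/s² × 12960 m = 3.366×10^8 Pa = 3.366 kbar
upper-mantle rock: 3330 kg/m³ × 9.8 m/s² × 17890 m = 5.838×10^8 Pa = 5.838 kbar
Total = 0.03943 + 0.08332 + 0.9659 + 3.366 + 5.838 = 10.293 kbar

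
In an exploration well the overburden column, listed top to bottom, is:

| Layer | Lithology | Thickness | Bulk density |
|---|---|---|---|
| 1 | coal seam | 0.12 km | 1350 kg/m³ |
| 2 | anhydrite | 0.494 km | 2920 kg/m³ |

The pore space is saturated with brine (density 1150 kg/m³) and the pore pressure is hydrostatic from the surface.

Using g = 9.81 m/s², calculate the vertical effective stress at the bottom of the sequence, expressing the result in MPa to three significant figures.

8.81 MPa

Overburden (lithostatic) stress σ_v:
coal seam: 1350 kg/m³ × 9.81 m/s² × 120 m = 1.589×10^6 Pa = 1.589 MPa
anhydrite: 2920 kg/m³ × 9.81 m/s² × 494 m = 1.415×10^7 Pa = 14.15 MPa
Total = 1.589 + 14.15 = 15.740 MPa
Pore pressure P_p = 1150 kg/m³ × 9.81 m/s² × 614 m = 6.927×10^6 Pa = 6.927 MPa
Effective stress σ' = σ_v − P_p = 15.74 − 6.927 = 8.8131 MPa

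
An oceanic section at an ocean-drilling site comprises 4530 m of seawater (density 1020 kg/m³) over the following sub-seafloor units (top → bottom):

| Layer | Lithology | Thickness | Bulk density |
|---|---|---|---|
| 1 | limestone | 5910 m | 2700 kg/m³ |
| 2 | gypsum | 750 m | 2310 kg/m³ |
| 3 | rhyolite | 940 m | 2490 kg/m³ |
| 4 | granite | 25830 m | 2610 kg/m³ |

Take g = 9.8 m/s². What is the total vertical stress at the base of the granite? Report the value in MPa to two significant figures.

seawater: 1020 kg/m³ × 9.8 m/s² × 4530 m = 4.528×10^7 Pa = 45.28 MPa
limestone: 2700 kg/m³ × 9.8 m/s² × 5910 m = 1.564×10^8 Pa = 156.4 MPa
gypsum: 2310 kg/m³ × 9.8 m/s² × 750 m = 1.698×10^7 Pa = 16.98 MPa
rhyolite: 2490 kg/m³ × 9.8 m/s² × 940 m = 2.294×10^7 Pa = 22.94 MPa
granite: 2610 kg/m³ × 9.8 m/s² × 25830 m = 6.607×10^8 Pa = 660.7 MPa
Total = 45.28 + 156.4 + 16.98 + 22.94 + 660.7 = 902.26 MPa

900 MPa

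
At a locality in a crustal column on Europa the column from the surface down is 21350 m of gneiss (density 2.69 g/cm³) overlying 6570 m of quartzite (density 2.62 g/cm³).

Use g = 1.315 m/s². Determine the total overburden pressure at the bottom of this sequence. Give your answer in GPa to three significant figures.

0.0982 GPa

gneiss: 2690 kg/m³ × 1.315 m/s² × 21350 m = 7.552×10^7 Pa = 0.07552 GPa
quartzite: 2620 kg/m³ × 1.315 m/s² × 6570 m = 2.264×10^7 Pa = 0.02264 GPa
Total = 0.07552 + 0.02264 = 0.098158 GPa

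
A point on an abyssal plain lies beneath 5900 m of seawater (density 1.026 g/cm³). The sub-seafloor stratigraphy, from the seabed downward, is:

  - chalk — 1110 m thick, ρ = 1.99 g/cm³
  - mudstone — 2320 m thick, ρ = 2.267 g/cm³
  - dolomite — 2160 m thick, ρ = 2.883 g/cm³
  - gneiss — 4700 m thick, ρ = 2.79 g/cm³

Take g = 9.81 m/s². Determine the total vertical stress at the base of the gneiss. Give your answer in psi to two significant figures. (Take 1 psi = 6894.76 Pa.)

47000 psi

seawater: 1026 kg/m³ × 9.81 m/s² × 5900 m = 5.938×10^7 Pa = 8613 psi
chalk: 1990 kg/m³ × 9.81 m/s² × 1110 m = 2.167×10^7 Pa = 3143 psi
mudstone: 2267 kg/m³ × 9.81 m/s² × 2320 m = 5.160×10^7 Pa = 7483 psi
dolomite: 2883 kg/m³ × 9.81 m/s² × 2160 m = 6.109×10^7 Pa = 8860 psi
gneiss: 2790 kg/m³ × 9.81 m/s² × 4700 m = 1.286×10^8 Pa = 18657 psi
Total = 8613 + 3143 + 7483 + 8860 + 18657 = 46757 psi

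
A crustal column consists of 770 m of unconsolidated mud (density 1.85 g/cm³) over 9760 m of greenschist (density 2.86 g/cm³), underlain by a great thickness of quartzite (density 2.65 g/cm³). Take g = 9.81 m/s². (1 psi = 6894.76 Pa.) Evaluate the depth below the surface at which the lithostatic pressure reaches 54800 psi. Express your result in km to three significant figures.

Pressure at base of upper layers: 1850×9.81×770 + 2860×9.81×9760 = 2.878×10^8 Pa = 41743 psi
Remaining pressure to be supplied by quartzite: 3.778×10^8 − 2.878×10^8 = 9.003×10^7 Pa
Additional depth in quartzite = 9.003×10^7 Pa / (2650 kg/m³ × 9.81 m/s²) = 3463.0 m
Total depth = 10530 m + 3463.0 m = 13993 m
= 13.993 km

14.0 km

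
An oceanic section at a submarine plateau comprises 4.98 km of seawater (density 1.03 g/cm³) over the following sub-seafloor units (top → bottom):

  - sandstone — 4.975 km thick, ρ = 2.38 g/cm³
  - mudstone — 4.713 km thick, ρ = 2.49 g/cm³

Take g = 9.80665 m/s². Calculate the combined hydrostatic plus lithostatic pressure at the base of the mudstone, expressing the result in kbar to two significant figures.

2.8 kbar

seawater: 1030 kg/m³ × 9.80665 m/s² × 4980 m = 5.030×10^7 Pa = 0.5030 kbar
sandstone: 2380 kg/m³ × 9.80665 m/s² × 4975 m = 1.161×10^8 Pa = 1.161 kbar
mudstone: 2490 kg/m³ × 9.80665 m/s² × 4713 m = 1.151×10^8 Pa = 1.151 kbar
Total = 0.5030 + 1.161 + 1.151 = 2.8150 kbar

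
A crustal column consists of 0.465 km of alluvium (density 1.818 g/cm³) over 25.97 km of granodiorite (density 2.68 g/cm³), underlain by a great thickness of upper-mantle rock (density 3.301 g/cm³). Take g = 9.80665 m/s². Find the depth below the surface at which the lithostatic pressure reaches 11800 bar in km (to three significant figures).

41.5 km

Pressure at base of upper layers: 1818×9.80665×465 + 2680×9.80665×25970 = 6.908×10^8 Pa = 6908 bar
Remaining pressure to be supplied by upper-mantle rock: 1.180×10^9 − 6.908×10^8 = 4.892×10^8 Pa
Additional depth in upper-mantle rock = 4.892×10^8 Pa / (3301 kg/m³ × 9.80665 m/s²) = 15111 m
Total depth = 26435 m + 15111 m = 41546 m
= 41.546 km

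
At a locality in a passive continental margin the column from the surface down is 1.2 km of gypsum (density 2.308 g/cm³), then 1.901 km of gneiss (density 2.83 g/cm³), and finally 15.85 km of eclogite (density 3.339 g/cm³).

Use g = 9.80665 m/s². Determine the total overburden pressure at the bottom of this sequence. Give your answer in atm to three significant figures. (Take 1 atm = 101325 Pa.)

gypsum: 2308 kg/m³ × 9.80665 m/s² × 1200 m = 2.716×10^7 Pa = 268.1 atm
gneiss: 2830 kg/m³ × 9.80665 m/s² × 1901 m = 5.276×10^7 Pa = 520.7 atm
eclogite: 3339 kg/m³ × 9.80665 m/s² × 15850 m = 5.190×10^8 Pa = 5122 atm
Total = 268.1 + 520.7 + 5122 = 5910.9 atm

5910 atm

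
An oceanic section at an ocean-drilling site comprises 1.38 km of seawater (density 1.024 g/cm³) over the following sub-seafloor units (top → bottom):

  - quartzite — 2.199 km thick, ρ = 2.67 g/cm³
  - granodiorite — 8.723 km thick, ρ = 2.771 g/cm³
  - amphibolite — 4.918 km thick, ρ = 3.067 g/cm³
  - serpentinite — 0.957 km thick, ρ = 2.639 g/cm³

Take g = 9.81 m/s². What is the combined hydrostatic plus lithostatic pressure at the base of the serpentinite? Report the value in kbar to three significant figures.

4.81 kbar

seawater: 1024 kg/m³ × 9.81 m/s² × 1380 m = 1.386×10^7 Pa = 0.1386 kbar
quartzite: 2670 kg/m³ × 9.81 m/s² × 2199 m = 5.760×10^7 Pa = 0.5760 kbar
granodiorite: 2771 kg/m³ × 9.81 m/s² × 8723 m = 2.371×10^8 Pa = 2.371 kbar
amphibolite: 3067 kg/m³ × 9.81 m/s² × 4918 m = 1.480×10^8 Pa = 1.480 kbar
serpentinite: 2639 kg/m³ × 9.81 m/s² × 957 m = 2.478×10^7 Pa = 0.2478 kbar
Total = 0.1386 + 0.5760 + 2.371 + 1.480 + 0.2478 = 4.8133 kbar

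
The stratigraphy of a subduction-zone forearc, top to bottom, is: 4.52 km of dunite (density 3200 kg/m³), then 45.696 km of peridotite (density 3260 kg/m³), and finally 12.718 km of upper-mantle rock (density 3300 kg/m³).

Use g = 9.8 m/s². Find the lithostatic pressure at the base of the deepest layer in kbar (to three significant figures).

dunite: 3200 kg/m³ × 9.8 m/s² × 4520 m = 1.417×10^8 Pa = 1.417 kbar
peridotite: 3260 kg/m³ × 9.8 m/s² × 45696 m = 1.460×10^9 Pa = 14.60 kbar
upper-mantle rock: 3300 kg/m³ × 9.8 m/s² × 12718 m = 4.113×10^8 Pa = 4.113 kbar
Total = 1.417 + 14.60 + 4.113 = 20.129 kbar

20.1 kbar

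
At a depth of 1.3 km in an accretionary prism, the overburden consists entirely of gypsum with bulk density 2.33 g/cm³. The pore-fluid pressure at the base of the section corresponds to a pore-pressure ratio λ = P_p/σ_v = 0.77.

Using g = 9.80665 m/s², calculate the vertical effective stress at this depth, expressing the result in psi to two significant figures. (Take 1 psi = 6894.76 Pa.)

990 psi

Overburden (lithostatic) stress σ_v:
gypsum: 2330 kg/m³ × 9.80665 m/s² × 1300 m = 2.970×10^7 Pa = 29.70 MPa
Pore pressure P_p = λ·σ_v = 0.77 × 29.70 MPa = 22.87 MPa
Effective stress σ' = σ_v − P_p = 29.70 − 22.87 = 6.8320 MPa = 990.90 psi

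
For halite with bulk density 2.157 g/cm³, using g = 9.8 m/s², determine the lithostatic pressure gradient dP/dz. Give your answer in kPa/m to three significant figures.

dP/dz = ρg = 2157 kg/m³ × 9.8 m/s² = 21139 Pa/m
= 21139 Pa/m × (1 kPa/m / 1000.0 Pa/m) = 21.139 kPa/m

21.1 kPa/m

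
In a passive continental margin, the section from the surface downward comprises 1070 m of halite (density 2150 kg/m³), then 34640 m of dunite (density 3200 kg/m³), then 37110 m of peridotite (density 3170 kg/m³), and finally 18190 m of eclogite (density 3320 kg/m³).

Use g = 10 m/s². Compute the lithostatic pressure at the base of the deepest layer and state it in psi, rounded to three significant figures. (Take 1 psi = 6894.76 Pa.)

422000 psi

halite: 2150 kg/m³ × 10 m/s² × 1070 m = 2.300×10^7 Pa = 3337 psi
dunite: 3200 kg/m³ × 10 m/s² × 34640 m = 1.108×10^9 Pa = 1.608×10^5 psi
peridotite: 3170 kg/m³ × 10 m/s² × 37110 m = 1.176×10^9 Pa = 1.706×10^5 psi
eclogite: 3320 kg/m³ × 10 m/s² × 18190 m = 6.039×10^8 Pa = 87589 psi
Total = 3337 + 1.608×10^5 + 1.706×10^5 + 87589 = 4.2232×10^5 psi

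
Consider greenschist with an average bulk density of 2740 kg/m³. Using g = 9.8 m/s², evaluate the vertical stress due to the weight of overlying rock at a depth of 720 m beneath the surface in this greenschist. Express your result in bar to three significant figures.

greenschist: 2740 kg/m³ × 9.8 m/s² × 720 m = 1.933×10^7 Pa = 193.3 bar

193 bar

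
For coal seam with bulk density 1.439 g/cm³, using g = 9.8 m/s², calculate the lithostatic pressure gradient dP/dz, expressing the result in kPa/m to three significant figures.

dP/dz = ρg = 1439 kg/m³ × 9.8 m/s² = 14102 Pa/m
= 14102 Pa/m × (1 kPa/m / 1000.0 Pa/m) = 14.102 kPa/m

14.1 kPa/m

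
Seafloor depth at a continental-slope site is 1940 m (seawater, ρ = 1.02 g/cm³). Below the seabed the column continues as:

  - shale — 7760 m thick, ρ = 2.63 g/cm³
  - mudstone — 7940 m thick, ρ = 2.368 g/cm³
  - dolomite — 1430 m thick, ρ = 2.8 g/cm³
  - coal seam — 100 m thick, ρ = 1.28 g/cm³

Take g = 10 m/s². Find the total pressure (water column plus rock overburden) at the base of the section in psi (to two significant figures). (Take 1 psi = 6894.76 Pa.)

66000 psi

seawater: 1020 kg/m³ × 10 m/s² × 1940 m = 1.979×10^7 Pa = 2870 psi
shale: 2630 kg/m³ × 10 m/s² × 7760 m = 2.041×10^8 Pa = 29600 psi
mudstone: 2368 kg/m³ × 10 m/s² × 7940 m = 1.880×10^8 Pa = 27270 psi
dolomite: 2800 kg/m³ × 10 m/s² × 1430 m = 4.004×10^7 Pa = 5807 psi
coal seam: 1280 kg/m³ × 10 m/s² × 100 m = 1.280×10^6 Pa = 185.6 psi
Total = 2870 + 29600 + 27270 + 5807 + 185.6 = 65733 psi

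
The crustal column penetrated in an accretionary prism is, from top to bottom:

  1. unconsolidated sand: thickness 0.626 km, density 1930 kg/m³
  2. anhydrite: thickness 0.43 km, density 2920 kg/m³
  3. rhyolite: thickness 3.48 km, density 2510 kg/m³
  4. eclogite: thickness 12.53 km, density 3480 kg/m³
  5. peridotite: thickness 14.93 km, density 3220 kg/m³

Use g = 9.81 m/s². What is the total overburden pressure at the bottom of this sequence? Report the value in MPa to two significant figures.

1000 MPa

unconsolidated sand: 1930 kg/m³ × 9.81 m/s² × 626 m = 1.185×10^7 Pa = 11.85 MPa
anhydrite: 2920 kg/m³ × 9.81 m/s² × 430 m = 1.232×10^7 Pa = 12.32 MPa
rhyolite: 2510 kg/m³ × 9.81 m/s² × 3480 m = 8.569×10^7 Pa = 85.69 MPa
eclogite: 3480 kg/m³ × 9.81 m/s² × 12530 m = 4.278×10^8 Pa = 427.8 MPa
peridotite: 3220 kg/m³ × 9.81 m/s² × 14930 m = 4.716×10^8 Pa = 471.6 MPa
Total = 11.85 + 12.32 + 85.69 + 427.8 + 471.6 = 1009.2 MPa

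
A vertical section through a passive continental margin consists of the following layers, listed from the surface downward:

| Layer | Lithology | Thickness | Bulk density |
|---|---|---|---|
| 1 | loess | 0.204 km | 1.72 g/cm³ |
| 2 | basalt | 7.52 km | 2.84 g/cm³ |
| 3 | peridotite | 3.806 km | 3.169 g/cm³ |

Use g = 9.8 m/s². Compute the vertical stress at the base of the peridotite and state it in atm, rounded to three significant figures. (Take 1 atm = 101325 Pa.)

loess: 1720 kg/m³ × 9.8 m/s² × 204 m = 3.439×10^6 Pa = 33.94 atm
basalt: 2840 kg/m³ × 9.8 m/s² × 7520 m = 2.093×10^8 Pa = 2066 atm
peridotite: 3169 kg/m³ × 9.8 m/s² × 3806 m = 1.182×10^8 Pa = 1167 atm
Total = 33.94 + 2066 + 1167 = 3266.1 atm

3270 atm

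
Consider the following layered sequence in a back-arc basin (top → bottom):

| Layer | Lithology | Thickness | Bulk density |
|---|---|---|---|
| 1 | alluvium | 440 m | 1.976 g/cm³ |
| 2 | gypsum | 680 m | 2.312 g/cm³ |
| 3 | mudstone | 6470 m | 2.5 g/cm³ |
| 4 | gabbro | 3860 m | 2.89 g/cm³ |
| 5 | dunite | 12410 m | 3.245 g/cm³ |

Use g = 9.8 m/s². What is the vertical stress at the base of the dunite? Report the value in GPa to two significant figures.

alluvium: 1976 kg/m³ × 9.8 m/s² × 440 m = 8.521×10^6 Pa = 8.521×10^-3 GPa
gypsum: 2312 kg/m³ × 9.8 m/s² × 680 m = 1.541×10^7 Pa = 0.01541 GPa
mudstone: 2500 kg/m³ × 9.8 m/s² × 6470 m = 1.585×10^8 Pa = 0.1585 GPa
gabbro: 2890 kg/m³ × 9.8 m/s² × 3860 m = 1.093×10^8 Pa = 0.1093 GPa
dunite: 3245 kg/m³ × 9.8 m/s² × 12410 m = 3.947×10^8 Pa = 0.3947 GPa
Total = 8.521×10^-3 + 0.01541 + 0.1585 + 0.1093 + 0.3947 = 0.68642 GPa

0.69 GPa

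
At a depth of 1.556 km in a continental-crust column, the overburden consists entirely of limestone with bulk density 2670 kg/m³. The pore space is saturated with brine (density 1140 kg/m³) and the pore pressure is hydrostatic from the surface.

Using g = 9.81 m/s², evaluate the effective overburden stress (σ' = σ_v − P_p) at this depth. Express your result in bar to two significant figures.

230 bar

Overburden (lithostatic) stress σ_v:
limestone: 2670 kg/m³ × 9.81 m/s² × 1556 m = 4.076×10^7 Pa = 40.76 MPa
Pore pressure P_p = 1140 kg/m³ × 9.81 m/s² × 1556 m = 1.740×10^7 Pa = 17.40 MPa
Effective stress σ' = σ_v − P_p = 40.76 − 17.40 = 23.354 MPa = 233.54 bar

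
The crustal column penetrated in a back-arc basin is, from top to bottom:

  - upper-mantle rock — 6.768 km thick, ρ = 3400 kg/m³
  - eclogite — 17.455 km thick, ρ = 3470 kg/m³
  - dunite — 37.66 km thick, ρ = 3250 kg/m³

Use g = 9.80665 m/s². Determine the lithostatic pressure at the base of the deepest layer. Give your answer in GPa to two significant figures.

upper-mantle rock: 3400 kg/m³ × 9.80665 m/s² × 6768 m = 2.257×10^8 Pa = 0.2257 GPa
eclogite: 3470 kg/m³ × 9.80665 m/s² × 17455 m = 5.940×10^8 Pa = 0.5940 GPa
dunite: 3250 kg/m³ × 9.80665 m/s² × 37660 m = 1.200×10^9 Pa = 1.200 GPa
Total = 0.2257 + 0.5940 + 1.200 = 2.0199 GPa

2.0 GPa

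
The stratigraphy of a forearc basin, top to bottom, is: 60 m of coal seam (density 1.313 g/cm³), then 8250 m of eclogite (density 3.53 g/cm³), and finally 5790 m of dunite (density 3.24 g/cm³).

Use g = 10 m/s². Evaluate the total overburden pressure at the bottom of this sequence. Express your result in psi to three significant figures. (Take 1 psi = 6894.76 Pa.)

69600 psi

coal seam: 1313 kg/m³ × 10 m/s² × 60 m = 7.878×10^5 Pa = 114.3 psi
eclogite: 3530 kg/m³ × 10 m/s² × 8250 m = 2.912×10^8 Pa = 42239 psi
dunite: 3240 kg/m³ × 10 m/s² × 5790 m = 1.876×10^8 Pa = 27209 psi
Total = 114.3 + 42239 + 27209 = 69561 psi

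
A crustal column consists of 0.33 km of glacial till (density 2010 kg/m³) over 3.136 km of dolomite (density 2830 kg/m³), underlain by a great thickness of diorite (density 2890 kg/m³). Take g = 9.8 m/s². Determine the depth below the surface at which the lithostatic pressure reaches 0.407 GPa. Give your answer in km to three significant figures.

Pressure at base of upper layers: 2010×9.8×330 + 2830×9.8×3136 = 9.347×10^7 Pa = 0.09347 GPa
Remaining pressure to be supplied by diorite: 4.070×10^8 − 9.347×10^7 = 3.135×10^8 Pa
Additional depth in diorite = 3.135×10^8 Pa / (2890 kg/m³ × 9.8 m/s²) = 11070 m
Total depth = 3466 m + 11070 m = 14536 m
= 14.536 km

14.5 km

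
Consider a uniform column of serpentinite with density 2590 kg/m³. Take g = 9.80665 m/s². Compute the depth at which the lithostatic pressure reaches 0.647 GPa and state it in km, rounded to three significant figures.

h = P/(ρg) = 0.647 GPa / (2590 kg/m³ × 9.80665 m/s²) = 6.470×10^8 Pa / 25399 Pa/m = 25473 m
= 25.473 km

25.5 km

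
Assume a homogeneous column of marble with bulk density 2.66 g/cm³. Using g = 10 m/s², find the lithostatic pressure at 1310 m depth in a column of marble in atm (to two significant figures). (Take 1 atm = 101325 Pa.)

340 atm

marble: 2660 kg/m³ × 10 m/s² × 1310 m = 3.485×10^7 Pa = 343.9 atm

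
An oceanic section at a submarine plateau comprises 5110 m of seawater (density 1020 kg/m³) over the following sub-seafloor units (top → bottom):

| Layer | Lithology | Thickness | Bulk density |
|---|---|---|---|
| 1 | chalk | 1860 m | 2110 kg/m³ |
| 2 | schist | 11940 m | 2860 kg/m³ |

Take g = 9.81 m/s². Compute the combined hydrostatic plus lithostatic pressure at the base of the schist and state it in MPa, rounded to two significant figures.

420 MPa

seawater: 1020 kg/m³ × 9.81 m/s² × 5110 m = 5.113×10^7 Pa = 51.13 MPa
chalk: 2110 kg/m³ × 9.81 m/s² × 1860 m = 3.850×10^7 Pa = 38.50 MPa
schist: 2860 kg/m³ × 9.81 m/s² × 11940 m = 3.350×10^8 Pa = 335.0 MPa
Total = 51.13 + 38.50 + 335.0 = 424.63 MPa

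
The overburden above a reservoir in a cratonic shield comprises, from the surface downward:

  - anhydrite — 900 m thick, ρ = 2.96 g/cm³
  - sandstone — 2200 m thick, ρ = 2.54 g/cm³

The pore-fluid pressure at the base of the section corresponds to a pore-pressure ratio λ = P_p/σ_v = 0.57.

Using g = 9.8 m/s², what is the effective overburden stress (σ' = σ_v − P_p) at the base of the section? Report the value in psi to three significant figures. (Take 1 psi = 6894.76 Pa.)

Overburden (lithostatic) stress σ_v:
anhydrite: 2960 kg/m³ × 9.8 m/s² × 900 m = 2.611×10^7 Pa = 26.11 MPa
sandstone: 2540 kg/m³ × 9.8 m/s² × 2200 m = 5.476×10^7 Pa = 54.76 MPa
Total = 26.11 + 54.76 = 80.870 MPa
Pore pressure P_p = λ·σ_v = 0.57 × 80.87 MPa = 46.10 MPa
Effective stress σ' = σ_v − P_p = 80.87 − 46.10 = 34.774 MPa = 5043.5 psi

5040 psi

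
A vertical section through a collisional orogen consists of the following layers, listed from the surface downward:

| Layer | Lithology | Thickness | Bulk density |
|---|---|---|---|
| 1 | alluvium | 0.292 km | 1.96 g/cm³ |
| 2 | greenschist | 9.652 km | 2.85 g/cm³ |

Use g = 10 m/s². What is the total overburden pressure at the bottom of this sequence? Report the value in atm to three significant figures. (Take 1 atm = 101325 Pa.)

alluvium: 1960 kg/m³ × 10 m/s² × 292 m = 5.723×10^6 Pa = 56.48 atm
greenschist: 2850 kg/m³ × 10 m/s² × 9652 m = 2.751×10^8 Pa = 2715 atm
Total = 56.48 + 2715 = 2771.3 atm

2770 atm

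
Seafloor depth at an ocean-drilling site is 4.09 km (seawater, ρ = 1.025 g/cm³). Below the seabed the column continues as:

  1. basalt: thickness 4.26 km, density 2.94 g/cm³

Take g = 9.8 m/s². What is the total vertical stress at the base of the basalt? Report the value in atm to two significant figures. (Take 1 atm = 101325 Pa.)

seawater: 1025 kg/m³ × 9.8 m/s² × 4090 m = 4.108×10^7 Pa = 405.5 atm
basalt: 2940 kg/m³ × 9.8 m/s² × 4260 m = 1.227×10^8 Pa = 1211 atm
Total = 405.5 + 1211 = 1616.8 atm

1600 atm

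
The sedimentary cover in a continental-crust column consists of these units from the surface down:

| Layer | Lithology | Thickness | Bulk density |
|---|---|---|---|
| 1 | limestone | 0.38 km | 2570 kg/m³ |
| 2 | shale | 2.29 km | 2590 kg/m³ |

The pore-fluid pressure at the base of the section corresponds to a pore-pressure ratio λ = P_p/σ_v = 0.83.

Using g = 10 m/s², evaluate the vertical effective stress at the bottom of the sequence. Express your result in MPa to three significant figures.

Overburden (lithostatic) stress σ_v:
limestone: 2570 kg/m³ × 10 m/s² × 380 m = 9.766×10^6 Pa = 9.766 MPa
shale: 2590 kg/m³ × 10 m/s² × 2290 m = 5.931×10^7 Pa = 59.31 MPa
Total = 9.766 + 59.31 = 69.077 MPa
Pore pressure P_p = λ·σ_v = 0.83 × 69.08 MPa = 57.33 MPa
Effective stress σ' = σ_v − P_p = 69.08 − 57.33 = 11.743 MPa

11.7 MPa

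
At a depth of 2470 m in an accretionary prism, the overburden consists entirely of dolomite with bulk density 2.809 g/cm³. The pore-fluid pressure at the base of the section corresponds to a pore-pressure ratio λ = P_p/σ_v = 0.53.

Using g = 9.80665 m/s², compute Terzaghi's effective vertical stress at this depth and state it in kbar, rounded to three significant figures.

0.320 kbar

Overburden (lithostatic) stress σ_v:
dolomite: 2809 kg/m³ × 9.80665 m/s² × 2470 m = 6.804×10^7 Pa = 68.04 MPa
Pore pressure P_p = λ·σ_v = 0.53 × 68.04 MPa = 36.06 MPa
Effective stress σ' = σ_v − P_p = 68.04 − 36.06 = 31.979 MPa = 0.31979 kbar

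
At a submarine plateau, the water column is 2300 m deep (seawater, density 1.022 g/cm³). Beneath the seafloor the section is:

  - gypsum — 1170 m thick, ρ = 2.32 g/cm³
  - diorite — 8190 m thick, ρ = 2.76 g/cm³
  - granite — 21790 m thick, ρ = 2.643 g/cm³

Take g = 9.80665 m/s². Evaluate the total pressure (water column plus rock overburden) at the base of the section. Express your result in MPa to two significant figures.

seawater: 1022 kg/m³ × 9.80665 m/s² × 2300 m = 2.305×10^7 Pa = 23.05 MPa
gypsum: 2320 kg/m³ × 9.80665 m/s² × 1170 m = 2.662×10^7 Pa = 26.62 MPa
diorite: 2760 kg/m³ × 9.80665 m/s² × 8190 m = 2.217×10^8 Pa = 221.7 MPa
granite: 2643 kg/m³ × 9.80665 m/s² × 21790 m = 5.648×10^8 Pa = 564.8 MPa
Total = 23.05 + 26.62 + 221.7 + 564.8 = 836.12 MPa

840 MPa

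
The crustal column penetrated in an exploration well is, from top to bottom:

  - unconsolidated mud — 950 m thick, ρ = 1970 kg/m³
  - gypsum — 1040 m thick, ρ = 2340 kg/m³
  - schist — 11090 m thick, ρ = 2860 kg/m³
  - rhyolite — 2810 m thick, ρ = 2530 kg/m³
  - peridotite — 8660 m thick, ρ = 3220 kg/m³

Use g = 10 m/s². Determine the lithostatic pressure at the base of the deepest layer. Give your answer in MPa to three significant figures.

unconsolidated mud: 1970 kg/m³ × 10 m/s² × 950 m = 1.871×10^7 Pa = 18.71 MPa
gypsum: 2340 kg/m³ × 10 m/s² × 1040 m = 2.434×10^7 Pa = 24.34 MPa
schist: 2860 kg/m³ × 10 m/s² × 11090 m = 3.172×10^8 Pa = 317.2 MPa
rhyolite: 2530 kg/m³ × 10 m/s² × 2810 m = 7.109×10^7 Pa = 71.09 MPa
peridotite: 3220 kg/m³ × 10 m/s² × 8660 m = 2.789×10^8 Pa = 278.9 MPa
Total = 18.71 + 24.34 + 317.2 + 71.09 + 278.9 = 710.17 MPa

710 MPa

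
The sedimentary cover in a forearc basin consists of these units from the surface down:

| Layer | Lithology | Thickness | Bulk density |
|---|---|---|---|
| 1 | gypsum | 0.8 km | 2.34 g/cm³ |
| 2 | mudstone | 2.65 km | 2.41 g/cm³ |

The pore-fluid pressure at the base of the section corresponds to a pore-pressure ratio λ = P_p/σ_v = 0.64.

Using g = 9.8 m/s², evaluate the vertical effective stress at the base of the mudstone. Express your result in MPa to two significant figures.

29 MPa

Overburden (lithostatic) stress σ_v:
gypsum: 2340 kg/m³ × 9.8 m/s² × 800 m = 1.835×10^7 Pa = 18.35 MPa
mudstone: 2410 kg/m³ × 9.8 m/s² × 2650 m = 6.259×10^7 Pa = 62.59 MPa
Total = 18.35 + 62.59 = 80.933 MPa
Pore pressure P_p = λ·σ_v = 0.64 × 80.93 MPa = 51.80 MPa
Effective stress σ' = σ_v − P_p = 80.93 − 51.80 = 29.136 MPa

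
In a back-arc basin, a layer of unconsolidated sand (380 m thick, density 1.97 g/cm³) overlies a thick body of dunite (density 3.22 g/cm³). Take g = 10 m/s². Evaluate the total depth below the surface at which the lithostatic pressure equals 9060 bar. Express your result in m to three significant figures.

Pressure at base of upper layers: 1970×10×380 = 7.486×10^6 Pa = 74.86 bar
Remaining pressure to be supplied by dunite: 9.060×10^8 − 7.486×10^6 = 8.985×10^8 Pa
Additional depth in dunite = 8.985×10^8 Pa / (3220 kg/m³ × 10 m/s²) = 27904 m
Total depth = 380 m + 27904 m = 28284 m

28300 m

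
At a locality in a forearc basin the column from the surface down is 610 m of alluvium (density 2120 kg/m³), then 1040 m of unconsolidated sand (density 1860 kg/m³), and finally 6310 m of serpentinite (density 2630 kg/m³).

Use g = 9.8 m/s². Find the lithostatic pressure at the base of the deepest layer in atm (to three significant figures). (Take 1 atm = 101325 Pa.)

1920 atm

alluvium: 2120 kg/m³ × 9.8 m/s² × 610 m = 1.267×10^7 Pa = 125.1 atm
unconsolidated sand: 1860 kg/m³ × 9.8 m/s² × 1040 m = 1.896×10^7 Pa = 187.1 atm
serpentinite: 2630 kg/m³ × 9.8 m/s² × 6310 m = 1.626×10^8 Pa = 1605 atm
Total = 125.1 + 187.1 + 1605 = 1917.2 atm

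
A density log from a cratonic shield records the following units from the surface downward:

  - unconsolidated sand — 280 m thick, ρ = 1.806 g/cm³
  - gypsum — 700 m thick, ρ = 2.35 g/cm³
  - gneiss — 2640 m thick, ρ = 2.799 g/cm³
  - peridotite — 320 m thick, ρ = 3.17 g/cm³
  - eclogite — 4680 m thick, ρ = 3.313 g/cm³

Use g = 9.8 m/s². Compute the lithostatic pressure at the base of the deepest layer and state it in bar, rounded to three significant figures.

2550 bar

unconsolidated sand: 1806 kg/m³ × 9.8 m/s² × 280 m = 4.956×10^6 Pa = 49.56 bar
gypsum: 2350 kg/m³ × 9.8 m/s² × 700 m = 1.612×10^7 Pa = 161.2 bar
gneiss: 2799 kg/m³ × 9.8 m/s² × 2640 m = 7.242×10^7 Pa = 724.2 bar
peridotite: 3170 kg/m³ × 9.8 m/s² × 320 m = 9.941×10^6 Pa = 99.41 bar
eclogite: 3313 kg/m³ × 9.8 m/s² × 4680 m = 1.519×10^8 Pa = 1519 bar
Total = 49.56 + 161.2 + 724.2 + 99.41 + 1519 = 2553.8 bar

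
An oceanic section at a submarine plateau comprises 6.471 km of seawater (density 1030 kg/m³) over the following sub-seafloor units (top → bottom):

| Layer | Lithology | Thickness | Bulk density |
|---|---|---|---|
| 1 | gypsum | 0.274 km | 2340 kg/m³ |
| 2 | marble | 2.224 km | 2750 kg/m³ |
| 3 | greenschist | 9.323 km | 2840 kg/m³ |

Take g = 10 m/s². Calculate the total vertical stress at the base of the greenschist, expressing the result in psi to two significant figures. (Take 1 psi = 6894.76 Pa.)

58000 psi

seawater: 1030 kg/m³ × 10 m/s² × 6471 m = 6.665×10^7 Pa = 9667 psi
gypsum: 2340 kg/m³ × 10 m/s² × 274 m = 6.412×10^6 Pa = 929.9 psi
marble: 2750 kg/m³ × 10 m/s² × 2224 m = 6.116×10^7 Pa = 8871 psi
greenschist: 2840 kg/m³ × 10 m/s² × 9323 m = 2.648×10^8 Pa = 38402 psi
Total = 9667 + 929.9 + 8871 + 38402 = 57869 psi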